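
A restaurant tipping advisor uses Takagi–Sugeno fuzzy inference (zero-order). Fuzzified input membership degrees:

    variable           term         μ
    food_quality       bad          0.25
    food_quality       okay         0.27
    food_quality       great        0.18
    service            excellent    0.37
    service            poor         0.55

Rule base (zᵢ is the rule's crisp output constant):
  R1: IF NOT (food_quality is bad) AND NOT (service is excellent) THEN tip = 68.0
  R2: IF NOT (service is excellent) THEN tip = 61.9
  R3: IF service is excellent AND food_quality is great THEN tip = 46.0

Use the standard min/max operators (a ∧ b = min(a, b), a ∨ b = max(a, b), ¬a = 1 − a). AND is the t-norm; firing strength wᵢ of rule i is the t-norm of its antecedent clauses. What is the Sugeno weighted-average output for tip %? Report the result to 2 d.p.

62.58

R1 (z=68.0): ¬bad=1−0.25=0.75, ¬excellent=1−0.37=0.63; AND[min(a, b)] → w = 0.63
R2 (z=61.9): ¬excellent=1−0.37=0.63 → w = 0.63
R3 (z=46.0): excellent=0.37, great=0.18; AND[min(a, b)] → w = 0.18
Weighted average = (0.63·68.0 + 0.63·61.9 + 0.18·46.0) / (0.63 + 0.63 + 0.18)
  = 90.1170 / 1.4400 = 62.58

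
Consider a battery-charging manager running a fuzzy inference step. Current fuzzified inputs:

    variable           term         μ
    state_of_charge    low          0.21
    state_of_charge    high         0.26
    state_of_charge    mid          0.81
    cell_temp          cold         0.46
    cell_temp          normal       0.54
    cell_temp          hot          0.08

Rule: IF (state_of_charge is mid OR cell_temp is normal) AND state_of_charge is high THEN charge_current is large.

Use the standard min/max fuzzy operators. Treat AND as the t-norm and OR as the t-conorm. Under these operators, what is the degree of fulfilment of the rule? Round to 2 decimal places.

0.26

firing strength: (mid=0.81 OR normal=0.54) = 0.81; AND[min(a, b)] with high=0.26 → w = 0.26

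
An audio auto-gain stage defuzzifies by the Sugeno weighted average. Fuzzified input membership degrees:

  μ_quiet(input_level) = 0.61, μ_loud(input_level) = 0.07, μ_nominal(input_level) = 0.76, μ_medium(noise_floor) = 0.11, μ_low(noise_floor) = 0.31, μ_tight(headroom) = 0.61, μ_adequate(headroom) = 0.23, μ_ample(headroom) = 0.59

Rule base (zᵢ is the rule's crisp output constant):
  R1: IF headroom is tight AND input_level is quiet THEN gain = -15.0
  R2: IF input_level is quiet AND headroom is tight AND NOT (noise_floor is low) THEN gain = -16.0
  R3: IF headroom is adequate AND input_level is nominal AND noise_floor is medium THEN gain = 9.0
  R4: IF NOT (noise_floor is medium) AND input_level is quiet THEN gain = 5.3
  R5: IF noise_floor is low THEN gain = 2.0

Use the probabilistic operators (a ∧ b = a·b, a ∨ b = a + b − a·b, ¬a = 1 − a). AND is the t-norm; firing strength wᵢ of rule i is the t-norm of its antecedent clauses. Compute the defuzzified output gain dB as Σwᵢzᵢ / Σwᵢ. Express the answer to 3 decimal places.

R1 (z=-15.0): tight=0.61, quiet=0.61; AND[a·b] → w = 0.3721
R2 (z=-16.0): quiet=0.61, tight=0.61, ¬low=1−0.31=0.69; AND[a·b] → w = 0.2567
R3 (z=9.0): adequate=0.23, nominal=0.76, medium=0.11; AND[a·b] → w = 0.0192
R4 (z=5.3): ¬medium=1−0.11=0.89, quiet=0.61; AND[a·b] → w = 0.5429
R5 (z=2.0): low=0.31 → w = 0.3100
Weighted average = (0.3721·-15.0 + 0.2567·-16.0 + 0.0192·9.0 + 0.5429·5.3 + 0.3100·2.0) / (0.3721 + 0.2567 + 0.0192 + 0.5429 + 0.3100)
  = -6.0191 / 1.5010 = -4.010

-4.010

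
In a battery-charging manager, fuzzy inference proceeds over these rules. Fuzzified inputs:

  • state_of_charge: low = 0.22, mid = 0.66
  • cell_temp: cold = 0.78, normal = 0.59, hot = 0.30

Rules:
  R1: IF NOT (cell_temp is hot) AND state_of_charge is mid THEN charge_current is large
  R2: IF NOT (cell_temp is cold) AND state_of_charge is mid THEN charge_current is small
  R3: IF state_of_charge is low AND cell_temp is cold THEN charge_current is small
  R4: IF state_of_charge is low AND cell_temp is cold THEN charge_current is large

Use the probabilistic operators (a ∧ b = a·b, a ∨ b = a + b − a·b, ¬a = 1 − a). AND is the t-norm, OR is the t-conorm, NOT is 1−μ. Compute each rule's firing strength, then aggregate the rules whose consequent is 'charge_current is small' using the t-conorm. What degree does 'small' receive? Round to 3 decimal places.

0.292

R1: ¬hot=1−0.30=0.70, mid=0.66; AND[a·b] → w = 0.4620
R2: ¬cold=1−0.78=0.22, mid=0.66; AND[a·b] → w = 0.1452
R3: low=0.22, cold=0.78; AND[a·b] → w = 0.1716
R4: low=0.22, cold=0.78; AND[a·b] → w = 0.1716
Rules with consequent 'small': {R2, R3} → strengths 0.1452, 0.1716
Aggregate via t-conorm [a + b − a·b]: 0.2919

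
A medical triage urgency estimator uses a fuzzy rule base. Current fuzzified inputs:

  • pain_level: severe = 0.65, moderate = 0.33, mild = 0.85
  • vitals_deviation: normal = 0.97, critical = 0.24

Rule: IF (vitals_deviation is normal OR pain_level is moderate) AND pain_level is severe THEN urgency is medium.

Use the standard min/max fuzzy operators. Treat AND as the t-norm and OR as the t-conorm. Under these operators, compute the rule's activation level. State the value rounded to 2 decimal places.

firing strength: (normal=0.97 OR moderate=0.33) = 0.97; AND[min(a, b)] with severe=0.65 → w = 0.65

0.65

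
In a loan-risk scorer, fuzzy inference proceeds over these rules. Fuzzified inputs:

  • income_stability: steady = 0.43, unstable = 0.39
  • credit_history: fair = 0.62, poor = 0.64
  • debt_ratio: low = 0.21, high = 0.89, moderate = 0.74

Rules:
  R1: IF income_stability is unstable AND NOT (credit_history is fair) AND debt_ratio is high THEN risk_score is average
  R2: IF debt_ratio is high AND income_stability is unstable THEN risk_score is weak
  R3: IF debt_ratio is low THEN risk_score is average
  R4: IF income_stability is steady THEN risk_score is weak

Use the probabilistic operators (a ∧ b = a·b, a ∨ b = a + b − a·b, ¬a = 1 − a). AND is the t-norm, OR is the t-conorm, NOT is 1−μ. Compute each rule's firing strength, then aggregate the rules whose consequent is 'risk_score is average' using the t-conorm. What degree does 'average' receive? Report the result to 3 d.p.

0.314

R1: unstable=0.39, ¬fair=1−0.62=0.38, high=0.89; AND[a·b] → w = 0.1319
R2: high=0.89, unstable=0.39; AND[a·b] → w = 0.3471
R3: low=0.21 → w = 0.2100
R4: steady=0.43 → w = 0.4300
Rules with consequent 'average': {R1, R3} → strengths 0.1319, 0.2100
Aggregate via t-conorm [a + b − a·b]: 0.3142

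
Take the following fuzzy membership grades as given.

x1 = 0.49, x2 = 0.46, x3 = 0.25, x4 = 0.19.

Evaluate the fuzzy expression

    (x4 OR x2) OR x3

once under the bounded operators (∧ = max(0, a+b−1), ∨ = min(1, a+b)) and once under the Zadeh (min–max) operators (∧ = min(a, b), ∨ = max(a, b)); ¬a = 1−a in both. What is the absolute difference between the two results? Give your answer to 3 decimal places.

0.440

Under bounded:
  x4 OR x2 = min(1, a+b) on (0.19, 0.46) = 0.65
  (x4 OR x2) OR x3 = min(1, a+b) on (0.65, 0.25) = 0.90
  → value = 0.9000
Under Zadeh (min–max):
  x4 OR x2 = max(a, b) on (0.19, 0.46) = 0.46
  (x4 OR x2) OR x3 = max(a, b) on (0.46, 0.25) = 0.46
  → value = 0.4600
|0.9000 − 0.4600| = 0.440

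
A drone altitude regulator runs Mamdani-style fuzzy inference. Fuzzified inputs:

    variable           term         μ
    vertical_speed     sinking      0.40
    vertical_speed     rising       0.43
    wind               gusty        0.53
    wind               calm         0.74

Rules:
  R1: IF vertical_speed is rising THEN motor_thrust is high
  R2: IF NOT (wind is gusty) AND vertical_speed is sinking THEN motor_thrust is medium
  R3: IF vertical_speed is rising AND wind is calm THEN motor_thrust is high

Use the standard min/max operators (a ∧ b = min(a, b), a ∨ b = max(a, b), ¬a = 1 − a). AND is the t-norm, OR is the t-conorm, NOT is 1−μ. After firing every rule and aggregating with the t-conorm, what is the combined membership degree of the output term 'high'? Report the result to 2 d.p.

0.43

R1: rising=0.43 → w = 0.43
R2: ¬gusty=1−0.53=0.47, sinking=0.40; AND[min(a, b)] → w = 0.40
R3: rising=0.43, calm=0.74; AND[min(a, b)] → w = 0.43
Rules with consequent 'high': {R1, R3} → strengths 0.43, 0.43
Aggregate via t-conorm [max(a, b)]: 0.43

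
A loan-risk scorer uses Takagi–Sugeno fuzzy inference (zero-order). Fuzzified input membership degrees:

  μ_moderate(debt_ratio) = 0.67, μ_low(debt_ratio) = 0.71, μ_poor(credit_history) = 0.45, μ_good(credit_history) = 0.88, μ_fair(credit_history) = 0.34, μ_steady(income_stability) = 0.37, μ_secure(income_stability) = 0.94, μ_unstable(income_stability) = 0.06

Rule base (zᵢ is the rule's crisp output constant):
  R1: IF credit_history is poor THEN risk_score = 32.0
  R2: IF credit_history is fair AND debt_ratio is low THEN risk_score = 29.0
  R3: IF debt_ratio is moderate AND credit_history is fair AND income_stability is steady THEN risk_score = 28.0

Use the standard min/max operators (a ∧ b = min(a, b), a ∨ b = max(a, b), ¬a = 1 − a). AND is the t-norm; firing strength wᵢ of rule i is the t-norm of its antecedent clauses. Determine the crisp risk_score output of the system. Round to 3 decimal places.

29.894

R1 (z=32.0): poor=0.45 → w = 0.45
R2 (z=29.0): fair=0.34, low=0.71; AND[min(a, b)] → w = 0.34
R3 (z=28.0): moderate=0.67, fair=0.34, steady=0.37; AND[min(a, b)] → w = 0.34
Weighted average = (0.45·32.0 + 0.34·29.0 + 0.34·28.0) / (0.45 + 0.34 + 0.34)
  = 33.7800 / 1.1300 = 29.894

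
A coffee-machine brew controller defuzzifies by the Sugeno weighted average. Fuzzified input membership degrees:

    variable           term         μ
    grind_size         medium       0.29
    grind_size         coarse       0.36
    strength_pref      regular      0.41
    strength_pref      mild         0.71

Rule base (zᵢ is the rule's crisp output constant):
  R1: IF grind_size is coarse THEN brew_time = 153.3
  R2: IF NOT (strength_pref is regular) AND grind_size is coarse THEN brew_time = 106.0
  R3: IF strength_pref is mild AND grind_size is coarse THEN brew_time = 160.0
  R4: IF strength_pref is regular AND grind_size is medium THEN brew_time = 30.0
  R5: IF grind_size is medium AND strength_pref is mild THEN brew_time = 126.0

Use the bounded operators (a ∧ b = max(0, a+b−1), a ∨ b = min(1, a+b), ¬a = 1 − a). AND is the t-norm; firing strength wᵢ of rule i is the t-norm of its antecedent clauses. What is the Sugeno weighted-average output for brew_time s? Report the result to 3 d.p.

R1 (z=153.3): coarse=0.36 → w = 0.36
R2 (z=106.0): ¬regular=1−0.41=0.59, coarse=0.36; AND[max(0, a+b−1)] → w = 0.00
R3 (z=160.0): mild=0.71, coarse=0.36; AND[max(0, a+b−1)] → w = 0.07
R4 (z=30.0): regular=0.41, medium=0.29; AND[max(0, a+b−1)] → w = 0.00
R5 (z=126.0): medium=0.29, mild=0.71; AND[max(0, a+b−1)] → w = 0.00
Weighted average = (0.36·153.3 + 0.00·106.0 + 0.07·160.0 + 0.00·30.0 + 0.00·126.0) / (0.36 + 0.00 + 0.07 + 0.00 + 0.00)
  = 66.3880 / 0.4300 = 154.391

154.391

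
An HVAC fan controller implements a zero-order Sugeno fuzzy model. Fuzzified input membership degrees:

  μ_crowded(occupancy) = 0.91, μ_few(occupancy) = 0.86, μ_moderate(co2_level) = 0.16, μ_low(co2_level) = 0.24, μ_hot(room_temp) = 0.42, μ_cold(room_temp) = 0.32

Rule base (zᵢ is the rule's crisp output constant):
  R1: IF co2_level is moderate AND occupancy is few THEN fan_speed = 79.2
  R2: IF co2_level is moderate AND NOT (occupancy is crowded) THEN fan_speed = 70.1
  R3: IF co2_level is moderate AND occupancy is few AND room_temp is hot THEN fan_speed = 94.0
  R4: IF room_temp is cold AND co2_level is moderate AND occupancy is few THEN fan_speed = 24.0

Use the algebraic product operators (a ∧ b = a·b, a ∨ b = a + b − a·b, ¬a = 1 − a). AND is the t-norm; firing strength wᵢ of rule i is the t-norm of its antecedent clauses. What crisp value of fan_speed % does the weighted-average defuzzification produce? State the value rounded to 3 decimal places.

R1 (z=79.2): moderate=0.16, few=0.86; AND[a·b] → w = 0.1376
R2 (z=70.1): moderate=0.16, ¬crowded=1−0.91=0.09; AND[a·b] → w = 0.0144
R3 (z=94.0): moderate=0.16, few=0.86, hot=0.42; AND[a·b] → w = 0.0578
R4 (z=24.0): cold=0.32, moderate=0.16, few=0.86; AND[a·b] → w = 0.0440
Weighted average = (0.1376·79.2 + 0.0144·70.1 + 0.0578·94.0 + 0.0440·24.0) / (0.1376 + 0.0144 + 0.0578 + 0.0440)
  = 18.3966 / 0.2538 = 72.478

72.478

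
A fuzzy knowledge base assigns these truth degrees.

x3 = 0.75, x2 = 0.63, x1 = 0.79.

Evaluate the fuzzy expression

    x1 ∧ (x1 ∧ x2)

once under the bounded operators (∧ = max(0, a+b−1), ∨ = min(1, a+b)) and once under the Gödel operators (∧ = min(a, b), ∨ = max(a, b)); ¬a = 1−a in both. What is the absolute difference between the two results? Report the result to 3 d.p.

0.420

Under bounded:
  x1 ∧ x2 = max(0, a+b−1) on (0.79, 0.63) = 0.42
  x1 ∧ (x1 ∧ x2) = max(0, a+b−1) on (0.79, 0.42) = 0.21
  → value = 0.2100
Under Gödel:
  x1 ∧ x2 = min(a, b) on (0.79, 0.63) = 0.63
  x1 ∧ (x1 ∧ x2) = min(a, b) on (0.79, 0.63) = 0.63
  → value = 0.6300
|0.2100 − 0.6300| = 0.420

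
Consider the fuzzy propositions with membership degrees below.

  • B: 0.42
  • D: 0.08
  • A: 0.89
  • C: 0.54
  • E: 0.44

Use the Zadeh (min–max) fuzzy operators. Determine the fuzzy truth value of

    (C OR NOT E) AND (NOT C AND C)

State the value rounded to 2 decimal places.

NOT E = 1 − 0.44 = 0.56
C OR NOT E = max(a, b) on (0.54, 0.56) = 0.56
NOT C = 1 − 0.54 = 0.46
NOT C AND C = min(a, b) on (0.46, 0.54) = 0.46
(C OR NOT E) AND (NOT C AND C) = min(a, b) on (0.56, 0.46) = 0.46

0.46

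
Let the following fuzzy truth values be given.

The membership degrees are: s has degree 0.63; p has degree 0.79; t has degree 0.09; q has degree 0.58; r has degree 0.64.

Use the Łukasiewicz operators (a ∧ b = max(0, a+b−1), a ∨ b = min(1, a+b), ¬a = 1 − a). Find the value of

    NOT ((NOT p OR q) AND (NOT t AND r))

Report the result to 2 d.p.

NOT p = 1 − 0.79 = 0.21
NOT p OR q = min(1, a+b) on (0.21, 0.58) = 0.79
NOT t = 1 − 0.09 = 0.91
NOT t AND r = max(0, a+b−1) on (0.91, 0.64) = 0.55
(NOT p OR q) AND (NOT t AND r) = max(0, a+b−1) on (0.79, 0.55) = 0.34
NOT ((NOT p OR q) AND (NOT t AND r)) = 1 − 0.34 = 0.66

0.66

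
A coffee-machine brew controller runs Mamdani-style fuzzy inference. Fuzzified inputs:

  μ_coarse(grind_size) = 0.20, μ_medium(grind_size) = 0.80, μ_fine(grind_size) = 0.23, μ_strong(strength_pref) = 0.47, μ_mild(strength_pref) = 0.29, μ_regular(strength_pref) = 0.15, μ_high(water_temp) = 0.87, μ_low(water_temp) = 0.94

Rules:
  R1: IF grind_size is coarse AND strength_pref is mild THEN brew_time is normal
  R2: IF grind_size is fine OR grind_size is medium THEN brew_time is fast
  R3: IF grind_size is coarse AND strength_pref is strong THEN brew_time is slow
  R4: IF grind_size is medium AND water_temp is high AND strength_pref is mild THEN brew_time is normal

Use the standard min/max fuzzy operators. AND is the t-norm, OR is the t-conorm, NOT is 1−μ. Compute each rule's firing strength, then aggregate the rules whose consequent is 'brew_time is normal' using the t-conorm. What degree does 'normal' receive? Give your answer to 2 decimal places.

0.29

R1: coarse=0.20, mild=0.29; AND[min(a, b)] → w = 0.20
R2: fine=0.23, medium=0.80; OR[max(a, b)] → w = 0.80
R3: coarse=0.20, strong=0.47; AND[min(a, b)] → w = 0.20
R4: medium=0.80, high=0.87, mild=0.29; AND[min(a, b)] → w = 0.29
Rules with consequent 'normal': {R1, R4} → strengths 0.20, 0.29
Aggregate via t-conorm [max(a, b)]: 0.29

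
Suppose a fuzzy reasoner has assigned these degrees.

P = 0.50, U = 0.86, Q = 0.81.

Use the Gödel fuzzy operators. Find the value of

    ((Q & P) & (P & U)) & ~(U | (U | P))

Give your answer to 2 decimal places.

0.14

Q & P = min(a, b) on (0.81, 0.50) = 0.50
P & U = min(a, b) on (0.50, 0.86) = 0.50
(Q & P) & (P & U) = min(a, b) on (0.50, 0.50) = 0.50
U | P = max(a, b) on (0.86, 0.50) = 0.86
U | (U | P) = max(a, b) on (0.86, 0.86) = 0.86
~(U | (U | P)) = 1 − 0.86 = 0.14
((Q & P) & (P & U)) & ~(U | (U | P)) = min(a, b) on (0.50, 0.14) = 0.14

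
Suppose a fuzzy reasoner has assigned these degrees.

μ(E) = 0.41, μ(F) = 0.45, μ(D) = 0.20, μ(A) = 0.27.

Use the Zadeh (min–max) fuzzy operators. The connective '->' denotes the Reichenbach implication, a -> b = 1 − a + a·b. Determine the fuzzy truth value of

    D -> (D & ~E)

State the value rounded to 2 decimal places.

~E = 1 − 0.41 = 0.59
D & ~E = min(a, b) on (0.20, 0.59) = 0.20
D -> (D & ~E)  [Reichenbach: 1 − a + a·b] with a=0.20, b=0.20 → 0.84

0.84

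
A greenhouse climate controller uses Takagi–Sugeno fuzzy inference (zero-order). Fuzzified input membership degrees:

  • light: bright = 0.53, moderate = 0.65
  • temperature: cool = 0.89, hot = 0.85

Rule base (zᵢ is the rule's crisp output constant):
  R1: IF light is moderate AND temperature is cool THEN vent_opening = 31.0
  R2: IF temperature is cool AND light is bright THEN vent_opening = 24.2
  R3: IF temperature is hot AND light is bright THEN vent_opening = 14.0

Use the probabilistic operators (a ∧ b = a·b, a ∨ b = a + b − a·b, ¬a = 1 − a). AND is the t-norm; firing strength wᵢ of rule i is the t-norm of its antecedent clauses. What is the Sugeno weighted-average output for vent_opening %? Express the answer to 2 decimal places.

23.76

R1 (z=31.0): moderate=0.65, cool=0.89; AND[a·b] → w = 0.5785
R2 (z=24.2): cool=0.89, bright=0.53; AND[a·b] → w = 0.4717
R3 (z=14.0): hot=0.85, bright=0.53; AND[a·b] → w = 0.4505
Weighted average = (0.5785·31.0 + 0.4717·24.2 + 0.4505·14.0) / (0.5785 + 0.4717 + 0.4505)
  = 35.6556 / 1.5007 = 23.76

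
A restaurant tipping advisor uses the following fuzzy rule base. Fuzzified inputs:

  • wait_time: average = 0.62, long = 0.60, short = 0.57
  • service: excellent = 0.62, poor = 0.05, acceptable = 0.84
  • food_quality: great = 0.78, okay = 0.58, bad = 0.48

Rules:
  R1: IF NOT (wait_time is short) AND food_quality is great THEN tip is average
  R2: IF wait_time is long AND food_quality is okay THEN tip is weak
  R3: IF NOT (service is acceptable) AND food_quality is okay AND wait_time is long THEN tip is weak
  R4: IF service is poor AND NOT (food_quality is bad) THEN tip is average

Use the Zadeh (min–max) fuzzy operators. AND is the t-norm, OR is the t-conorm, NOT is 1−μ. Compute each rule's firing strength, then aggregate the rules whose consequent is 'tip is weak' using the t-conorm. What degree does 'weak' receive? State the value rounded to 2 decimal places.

0.58

R1: ¬short=1−0.57=0.43, great=0.78; AND[min(a, b)] → w = 0.43
R2: long=0.60, okay=0.58; AND[min(a, b)] → w = 0.58
R3: ¬acceptable=1−0.84=0.16, okay=0.58, long=0.60; AND[min(a, b)] → w = 0.16
R4: poor=0.05, ¬bad=1−0.48=0.52; AND[min(a, b)] → w = 0.05
Rules with consequent 'weak': {R2, R3} → strengths 0.58, 0.16
Aggregate via t-conorm [max(a, b)]: 0.58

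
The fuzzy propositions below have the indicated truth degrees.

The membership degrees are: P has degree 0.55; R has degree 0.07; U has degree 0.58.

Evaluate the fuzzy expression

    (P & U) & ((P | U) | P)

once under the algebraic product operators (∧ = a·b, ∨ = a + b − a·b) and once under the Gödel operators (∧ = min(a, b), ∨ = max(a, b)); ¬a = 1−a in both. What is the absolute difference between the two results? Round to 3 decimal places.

0.258

Under algebraic product:
  P & U = a·b on (0.5500, 0.5800) = 0.3190
  P | U = a + b − a·b on (0.5500, 0.5800) = 0.8110
  (P | U) | P = a + b − a·b on (0.8110, 0.5500) = 0.9149
  (P & U) & ((P | U) | P) = a·b on (0.3190, 0.9149) = 0.2919
  → value = 0.2919
Under Gödel:
  P & U = min(a, b) on (0.55, 0.58) = 0.55
  P | U = max(a, b) on (0.55, 0.58) = 0.58
  (P | U) | P = max(a, b) on (0.58, 0.55) = 0.58
  (P & U) & ((P | U) | P) = min(a, b) on (0.55, 0.58) = 0.55
  → value = 0.5500
|0.2919 − 0.5500| = 0.258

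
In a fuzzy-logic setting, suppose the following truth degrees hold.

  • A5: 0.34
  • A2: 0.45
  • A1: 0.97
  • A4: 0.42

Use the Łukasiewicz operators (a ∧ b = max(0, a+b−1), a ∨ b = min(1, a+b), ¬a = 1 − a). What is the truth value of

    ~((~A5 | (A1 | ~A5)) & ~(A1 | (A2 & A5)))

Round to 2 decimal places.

~A5 = 1 − 0.34 = 0.66
~A5 = 1 − 0.34 = 0.66
A1 | ~A5 = min(1, a+b) on (0.97, 0.66) = 1.00
~A5 | (A1 | ~A5) = min(1, a+b) on (0.66, 1.00) = 1.00
A2 & A5 = max(0, a+b−1) on (0.45, 0.34) = 0.00
A1 | (A2 & A5) = min(1, a+b) on (0.97, 0.00) = 0.97
~(A1 | (A2 & A5)) = 1 − 0.97 = 0.03
(~A5 | (A1 | ~A5)) & ~(A1 | (A2 & A5)) = max(0, a+b−1) on (1.00, 0.03) = 0.03
~((~A5 | (A1 | ~A5)) & ~(A1 | (A2 & A5))) = 1 − 0.03 = 0.97

0.97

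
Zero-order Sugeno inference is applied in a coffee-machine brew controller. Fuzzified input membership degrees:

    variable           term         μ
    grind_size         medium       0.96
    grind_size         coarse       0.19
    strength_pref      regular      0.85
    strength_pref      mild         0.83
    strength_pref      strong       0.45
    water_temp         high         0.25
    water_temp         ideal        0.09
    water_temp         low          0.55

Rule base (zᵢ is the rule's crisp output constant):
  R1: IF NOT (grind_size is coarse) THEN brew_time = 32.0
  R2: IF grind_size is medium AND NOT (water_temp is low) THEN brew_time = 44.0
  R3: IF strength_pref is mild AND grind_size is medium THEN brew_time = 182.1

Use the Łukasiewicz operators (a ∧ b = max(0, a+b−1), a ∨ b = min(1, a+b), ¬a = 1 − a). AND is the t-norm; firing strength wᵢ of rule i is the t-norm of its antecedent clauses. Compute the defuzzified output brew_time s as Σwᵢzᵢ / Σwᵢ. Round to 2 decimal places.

R1 (z=32.0): ¬coarse=1−0.19=0.81 → w = 0.81
R2 (z=44.0): medium=0.96, ¬low=1−0.55=0.45; AND[max(0, a+b−1)] → w = 0.41
R3 (z=182.1): mild=0.83, medium=0.96; AND[max(0, a+b−1)] → w = 0.79
Weighted average = (0.81·32.0 + 0.41·44.0 + 0.79·182.1) / (0.81 + 0.41 + 0.79)
  = 187.8190 / 2.0100 = 93.44

93.44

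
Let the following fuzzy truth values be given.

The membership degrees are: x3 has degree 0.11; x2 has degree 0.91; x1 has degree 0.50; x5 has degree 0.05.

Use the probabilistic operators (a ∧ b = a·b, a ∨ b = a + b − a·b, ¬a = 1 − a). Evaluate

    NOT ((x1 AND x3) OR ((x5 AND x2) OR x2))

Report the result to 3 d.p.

0.081

x1 AND x3 = a·b on (0.5000, 0.1100) = 0.0550
x5 AND x2 = a·b on (0.0500, 0.9100) = 0.0455
(x5 AND x2) OR x2 = a + b − a·b on (0.0455, 0.9100) = 0.9141
(x1 AND x3) OR ((x5 AND x2) OR x2) = a + b − a·b on (0.0550, 0.9141) = 0.9188
NOT ((x1 AND x3) OR ((x5 AND x2) OR x2)) = 1 − 0.9188 = 0.0812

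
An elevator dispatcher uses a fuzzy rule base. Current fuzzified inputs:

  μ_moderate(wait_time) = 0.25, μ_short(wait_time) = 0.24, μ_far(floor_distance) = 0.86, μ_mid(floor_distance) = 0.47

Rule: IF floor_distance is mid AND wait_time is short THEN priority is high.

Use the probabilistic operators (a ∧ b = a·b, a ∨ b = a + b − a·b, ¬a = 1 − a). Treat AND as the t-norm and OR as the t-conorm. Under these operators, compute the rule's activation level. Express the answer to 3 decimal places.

firing strength: mid=0.47, short=0.24; AND[a·b] → w = 0.1128

0.113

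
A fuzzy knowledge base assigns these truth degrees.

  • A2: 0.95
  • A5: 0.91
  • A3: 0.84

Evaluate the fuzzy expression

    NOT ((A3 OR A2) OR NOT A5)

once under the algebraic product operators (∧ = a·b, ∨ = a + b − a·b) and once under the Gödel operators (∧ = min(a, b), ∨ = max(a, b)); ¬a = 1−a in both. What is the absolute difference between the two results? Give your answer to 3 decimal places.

Under algebraic product:
  A3 OR A2 = a + b − a·b on (0.8400, 0.9500) = 0.9920
  NOT A5 = 1 − 0.9100 = 0.0900
  (A3 OR A2) OR NOT A5 = a + b − a·b on (0.9920, 0.0900) = 0.9927
  NOT ((A3 OR A2) OR NOT A5) = 1 − 0.9927 = 0.0073
  → value = 0.0073
Under Gödel:
  A3 OR A2 = max(a, b) on (0.84, 0.95) = 0.95
  NOT A5 = 1 − 0.91 = 0.09
  (A3 OR A2) OR NOT A5 = max(a, b) on (0.95, 0.09) = 0.95
  NOT ((A3 OR A2) OR NOT A5) = 1 − 0.95 = 0.05
  → value = 0.0500
|0.0073 − 0.0500| = 0.043

0.043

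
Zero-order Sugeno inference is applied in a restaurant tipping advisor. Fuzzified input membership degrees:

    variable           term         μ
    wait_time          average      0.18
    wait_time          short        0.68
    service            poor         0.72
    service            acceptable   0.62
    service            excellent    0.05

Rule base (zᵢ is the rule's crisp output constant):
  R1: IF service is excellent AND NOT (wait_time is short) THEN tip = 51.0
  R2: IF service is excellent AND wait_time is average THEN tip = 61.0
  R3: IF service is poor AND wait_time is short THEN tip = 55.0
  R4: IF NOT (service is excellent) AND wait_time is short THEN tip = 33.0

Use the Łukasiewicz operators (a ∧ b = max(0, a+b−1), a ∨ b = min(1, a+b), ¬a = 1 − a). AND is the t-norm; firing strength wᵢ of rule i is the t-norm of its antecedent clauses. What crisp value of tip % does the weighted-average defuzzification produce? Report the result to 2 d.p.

41.54

R1 (z=51.0): excellent=0.05, ¬short=1−0.68=0.32; AND[max(0, a+b−1)] → w = 0.00
R2 (z=61.0): excellent=0.05, average=0.18; AND[max(0, a+b−1)] → w = 0.00
R3 (z=55.0): poor=0.72, short=0.68; AND[max(0, a+b−1)] → w = 0.40
R4 (z=33.0): ¬excellent=1−0.05=0.95, short=0.68; AND[max(0, a+b−1)] → w = 0.63
Weighted average = (0.00·51.0 + 0.00·61.0 + 0.40·55.0 + 0.63·33.0) / (0.00 + 0.00 + 0.40 + 0.63)
  = 42.7900 / 1.0300 = 41.54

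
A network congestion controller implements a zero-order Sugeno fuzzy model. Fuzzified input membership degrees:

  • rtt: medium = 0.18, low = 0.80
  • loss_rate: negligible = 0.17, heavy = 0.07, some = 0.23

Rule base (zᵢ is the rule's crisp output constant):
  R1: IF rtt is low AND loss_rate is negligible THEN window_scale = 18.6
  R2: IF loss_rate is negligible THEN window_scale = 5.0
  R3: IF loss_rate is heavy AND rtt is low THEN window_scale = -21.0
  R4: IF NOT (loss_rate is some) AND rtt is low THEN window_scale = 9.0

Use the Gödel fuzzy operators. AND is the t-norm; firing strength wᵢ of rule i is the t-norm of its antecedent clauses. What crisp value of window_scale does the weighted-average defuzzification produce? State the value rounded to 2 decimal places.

8.03

R1 (z=18.6): low=0.80, negligible=0.17; AND[min(a, b)] → w = 0.17
R2 (z=5.0): negligible=0.17 → w = 0.17
R3 (z=-21.0): heavy=0.07, low=0.80; AND[min(a, b)] → w = 0.07
R4 (z=9.0): ¬some=1−0.23=0.77, low=0.80; AND[min(a, b)] → w = 0.77
Weighted average = (0.17·18.6 + 0.17·5.0 + 0.07·-21.0 + 0.77·9.0) / (0.17 + 0.17 + 0.07 + 0.77)
  = 9.4720 / 1.1800 = 8.03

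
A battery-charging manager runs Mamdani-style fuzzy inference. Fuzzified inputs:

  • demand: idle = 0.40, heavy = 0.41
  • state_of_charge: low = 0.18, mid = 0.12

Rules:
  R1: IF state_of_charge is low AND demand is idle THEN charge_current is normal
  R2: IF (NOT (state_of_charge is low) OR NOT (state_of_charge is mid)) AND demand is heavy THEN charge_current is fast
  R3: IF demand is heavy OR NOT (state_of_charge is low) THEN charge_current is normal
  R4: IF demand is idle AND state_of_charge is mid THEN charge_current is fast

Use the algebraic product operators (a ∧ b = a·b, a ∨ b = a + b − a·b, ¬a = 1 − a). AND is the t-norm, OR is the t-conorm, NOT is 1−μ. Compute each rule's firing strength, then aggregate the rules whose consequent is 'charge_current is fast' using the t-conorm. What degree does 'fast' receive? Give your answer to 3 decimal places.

R1: low=0.18, idle=0.40; AND[a·b] → w = 0.0720
R2: (¬low=1−0.18=0.82 OR ¬mid=1−0.12=0.88) = 0.9784; AND[a·b] with heavy=0.41 → w = 0.4011
R3: heavy=0.41, ¬low=1−0.18=0.82; OR[a + b − a·b] → w = 0.8938
R4: idle=0.40, mid=0.12; AND[a·b] → w = 0.0480
Rules with consequent 'fast': {R2, R4} → strengths 0.4011, 0.0480
Aggregate via t-conorm [a + b − a·b]: 0.4299

0.430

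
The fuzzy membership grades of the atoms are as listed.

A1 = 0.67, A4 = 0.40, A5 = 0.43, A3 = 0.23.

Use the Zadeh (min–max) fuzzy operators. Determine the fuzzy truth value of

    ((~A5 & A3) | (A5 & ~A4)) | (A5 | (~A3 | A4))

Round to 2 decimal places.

~A5 = 1 − 0.43 = 0.57
~A5 & A3 = min(a, b) on (0.57, 0.23) = 0.23
~A4 = 1 − 0.40 = 0.60
A5 & ~A4 = min(a, b) on (0.43, 0.60) = 0.43
(~A5 & A3) | (A5 & ~A4) = max(a, b) on (0.23, 0.43) = 0.43
~A3 = 1 − 0.23 = 0.77
~A3 | A4 = max(a, b) on (0.77, 0.40) = 0.77
A5 | (~A3 | A4) = max(a, b) on (0.43, 0.77) = 0.77
((~A5 & A3) | (A5 & ~A4)) | (A5 | (~A3 | A4)) = max(a, b) on (0.43, 0.77) = 0.77

0.77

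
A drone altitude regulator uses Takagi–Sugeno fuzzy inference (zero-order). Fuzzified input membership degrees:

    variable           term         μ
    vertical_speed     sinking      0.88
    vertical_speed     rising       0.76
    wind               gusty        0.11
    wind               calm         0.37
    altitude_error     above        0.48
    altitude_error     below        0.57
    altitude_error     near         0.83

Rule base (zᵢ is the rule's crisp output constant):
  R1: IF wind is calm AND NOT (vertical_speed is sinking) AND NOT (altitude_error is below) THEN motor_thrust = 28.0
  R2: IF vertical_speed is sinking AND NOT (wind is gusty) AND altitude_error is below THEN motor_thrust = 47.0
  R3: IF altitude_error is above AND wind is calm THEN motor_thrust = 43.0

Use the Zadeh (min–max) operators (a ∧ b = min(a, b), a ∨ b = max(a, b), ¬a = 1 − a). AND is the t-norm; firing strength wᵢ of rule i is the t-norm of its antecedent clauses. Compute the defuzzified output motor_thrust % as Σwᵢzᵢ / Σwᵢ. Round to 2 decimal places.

43.45

R1 (z=28.0): calm=0.37, ¬sinking=1−0.88=0.12, ¬below=1−0.57=0.43; AND[min(a, b)] → w = 0.12
R2 (z=47.0): sinking=0.88, ¬gusty=1−0.11=0.89, below=0.57; AND[min(a, b)] → w = 0.57
R3 (z=43.0): above=0.48, calm=0.37; AND[min(a, b)] → w = 0.37
Weighted average = (0.12·28.0 + 0.57·47.0 + 0.37·43.0) / (0.12 + 0.57 + 0.37)
  = 46.0600 / 1.0600 = 43.45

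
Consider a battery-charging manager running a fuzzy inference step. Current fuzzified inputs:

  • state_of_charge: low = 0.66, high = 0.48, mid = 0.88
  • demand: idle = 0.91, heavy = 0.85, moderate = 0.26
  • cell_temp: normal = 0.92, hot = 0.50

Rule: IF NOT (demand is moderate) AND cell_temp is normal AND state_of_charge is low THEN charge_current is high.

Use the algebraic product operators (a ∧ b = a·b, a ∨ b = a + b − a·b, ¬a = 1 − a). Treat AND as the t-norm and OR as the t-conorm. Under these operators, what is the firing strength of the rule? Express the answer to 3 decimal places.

firing strength: ¬moderate=1−0.26=0.74, normal=0.92, low=0.66; AND[a·b] → w = 0.4493

0.449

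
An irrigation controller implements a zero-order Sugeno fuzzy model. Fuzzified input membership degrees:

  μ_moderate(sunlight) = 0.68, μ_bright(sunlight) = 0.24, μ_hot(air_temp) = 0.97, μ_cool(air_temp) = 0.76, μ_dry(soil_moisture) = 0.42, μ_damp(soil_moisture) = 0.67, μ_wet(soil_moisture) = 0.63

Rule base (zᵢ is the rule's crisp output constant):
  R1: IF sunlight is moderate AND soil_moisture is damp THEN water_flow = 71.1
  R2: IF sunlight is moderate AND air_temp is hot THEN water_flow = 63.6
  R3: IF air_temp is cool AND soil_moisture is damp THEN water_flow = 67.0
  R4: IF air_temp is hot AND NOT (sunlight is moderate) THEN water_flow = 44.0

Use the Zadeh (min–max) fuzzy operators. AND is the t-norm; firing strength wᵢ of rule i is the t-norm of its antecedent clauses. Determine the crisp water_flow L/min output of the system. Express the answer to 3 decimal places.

R1 (z=71.1): moderate=0.68, damp=0.67; AND[min(a, b)] → w = 0.67
R2 (z=63.6): moderate=0.68, hot=0.97; AND[min(a, b)] → w = 0.68
R3 (z=67.0): cool=0.76, damp=0.67; AND[min(a, b)] → w = 0.67
R4 (z=44.0): hot=0.97, ¬moderate=1−0.68=0.32; AND[min(a, b)] → w = 0.32
Weighted average = (0.67·71.1 + 0.68·63.6 + 0.67·67.0 + 0.32·44.0) / (0.67 + 0.68 + 0.67 + 0.32)
  = 149.8550 / 2.3400 = 64.041

64.041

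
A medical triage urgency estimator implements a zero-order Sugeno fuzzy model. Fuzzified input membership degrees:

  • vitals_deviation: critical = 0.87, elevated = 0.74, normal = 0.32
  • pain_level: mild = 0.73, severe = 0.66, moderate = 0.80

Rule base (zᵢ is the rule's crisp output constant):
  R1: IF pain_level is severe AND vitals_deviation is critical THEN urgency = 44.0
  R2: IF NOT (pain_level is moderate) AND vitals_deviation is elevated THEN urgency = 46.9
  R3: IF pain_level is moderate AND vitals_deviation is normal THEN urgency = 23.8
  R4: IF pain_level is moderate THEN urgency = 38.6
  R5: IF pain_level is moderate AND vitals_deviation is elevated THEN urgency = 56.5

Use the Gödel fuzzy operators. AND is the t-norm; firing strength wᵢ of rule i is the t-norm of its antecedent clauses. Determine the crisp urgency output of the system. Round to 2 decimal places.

43.65

R1 (z=44.0): severe=0.66, critical=0.87; AND[min(a, b)] → w = 0.66
R2 (z=46.9): ¬moderate=1−0.80=0.20, elevated=0.74; AND[min(a, b)] → w = 0.20
R3 (z=23.8): moderate=0.80, normal=0.32; AND[min(a, b)] → w = 0.32
R4 (z=38.6): moderate=0.80 → w = 0.80
R5 (z=56.5): moderate=0.80, elevated=0.74; AND[min(a, b)] → w = 0.74
Weighted average = (0.66·44.0 + 0.20·46.9 + 0.32·23.8 + 0.80·38.6 + 0.74·56.5) / (0.66 + 0.20 + 0.32 + 0.80 + 0.74)
  = 118.7260 / 2.7200 = 43.65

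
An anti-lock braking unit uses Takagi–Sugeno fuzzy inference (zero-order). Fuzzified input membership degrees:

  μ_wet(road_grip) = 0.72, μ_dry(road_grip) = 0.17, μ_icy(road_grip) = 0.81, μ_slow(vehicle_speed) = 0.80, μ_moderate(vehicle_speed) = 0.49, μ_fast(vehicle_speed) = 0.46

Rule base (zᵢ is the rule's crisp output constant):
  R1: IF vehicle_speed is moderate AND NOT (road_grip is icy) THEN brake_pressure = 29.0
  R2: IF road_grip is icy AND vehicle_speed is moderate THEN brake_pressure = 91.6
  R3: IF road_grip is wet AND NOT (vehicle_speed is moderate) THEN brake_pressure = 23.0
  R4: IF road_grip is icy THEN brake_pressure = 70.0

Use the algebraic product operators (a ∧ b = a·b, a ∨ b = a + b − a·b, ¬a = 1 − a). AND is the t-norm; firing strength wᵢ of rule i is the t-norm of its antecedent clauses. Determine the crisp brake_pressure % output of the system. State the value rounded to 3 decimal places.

62.501

R1 (z=29.0): moderate=0.49, ¬icy=1−0.81=0.19; AND[a·b] → w = 0.0931
R2 (z=91.6): icy=0.81, moderate=0.49; AND[a·b] → w = 0.3969
R3 (z=23.0): wet=0.72, ¬moderate=1−0.49=0.51; AND[a·b] → w = 0.3672
R4 (z=70.0): icy=0.81 → w = 0.8100
Weighted average = (0.0931·29.0 + 0.3969·91.6 + 0.3672·23.0 + 0.8100·70.0) / (0.0931 + 0.3969 + 0.3672 + 0.8100)
  = 104.2015 / 1.6672 = 62.501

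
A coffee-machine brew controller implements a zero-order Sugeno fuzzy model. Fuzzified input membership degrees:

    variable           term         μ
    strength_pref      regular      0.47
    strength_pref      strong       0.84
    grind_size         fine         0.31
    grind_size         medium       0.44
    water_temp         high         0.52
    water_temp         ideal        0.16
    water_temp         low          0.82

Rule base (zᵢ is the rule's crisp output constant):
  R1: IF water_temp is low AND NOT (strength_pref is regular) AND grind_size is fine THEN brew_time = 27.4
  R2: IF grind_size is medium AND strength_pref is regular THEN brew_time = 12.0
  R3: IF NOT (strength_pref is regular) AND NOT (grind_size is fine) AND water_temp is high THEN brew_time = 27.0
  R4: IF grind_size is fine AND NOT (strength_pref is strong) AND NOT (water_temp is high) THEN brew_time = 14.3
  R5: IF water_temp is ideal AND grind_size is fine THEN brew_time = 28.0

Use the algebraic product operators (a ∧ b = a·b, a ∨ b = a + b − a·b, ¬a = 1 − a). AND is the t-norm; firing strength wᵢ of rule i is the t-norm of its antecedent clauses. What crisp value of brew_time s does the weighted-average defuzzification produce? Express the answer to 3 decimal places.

21.545

R1 (z=27.4): low=0.82, ¬regular=1−0.47=0.53, fine=0.31; AND[a·b] → w = 0.1347
R2 (z=12.0): medium=0.44, regular=0.47; AND[a·b] → w = 0.2068
R3 (z=27.0): ¬regular=1−0.47=0.53, ¬fine=1−0.31=0.69, high=0.52; AND[a·b] → w = 0.1902
R4 (z=14.3): fine=0.31, ¬strong=1−0.84=0.16, ¬high=1−0.52=0.48; AND[a·b] → w = 0.0238
R5 (z=28.0): ideal=0.16, fine=0.31; AND[a·b] → w = 0.0496
Weighted average = (0.1347·27.4 + 0.2068·12.0 + 0.1902·27.0 + 0.0238·14.3 + 0.0496·28.0) / (0.1347 + 0.2068 + 0.1902 + 0.0238 + 0.0496)
  = 13.0368 / 0.6051 = 21.545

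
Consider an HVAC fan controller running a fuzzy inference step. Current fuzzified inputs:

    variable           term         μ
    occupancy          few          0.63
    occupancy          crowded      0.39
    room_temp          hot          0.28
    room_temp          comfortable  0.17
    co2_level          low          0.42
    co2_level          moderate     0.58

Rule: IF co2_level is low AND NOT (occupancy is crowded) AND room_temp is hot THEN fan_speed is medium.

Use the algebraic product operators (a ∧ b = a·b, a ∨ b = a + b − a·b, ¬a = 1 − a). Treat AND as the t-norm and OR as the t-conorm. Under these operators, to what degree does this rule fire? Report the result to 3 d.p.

0.072

firing strength: low=0.42, ¬crowded=1−0.39=0.61, hot=0.28; AND[a·b] → w = 0.0717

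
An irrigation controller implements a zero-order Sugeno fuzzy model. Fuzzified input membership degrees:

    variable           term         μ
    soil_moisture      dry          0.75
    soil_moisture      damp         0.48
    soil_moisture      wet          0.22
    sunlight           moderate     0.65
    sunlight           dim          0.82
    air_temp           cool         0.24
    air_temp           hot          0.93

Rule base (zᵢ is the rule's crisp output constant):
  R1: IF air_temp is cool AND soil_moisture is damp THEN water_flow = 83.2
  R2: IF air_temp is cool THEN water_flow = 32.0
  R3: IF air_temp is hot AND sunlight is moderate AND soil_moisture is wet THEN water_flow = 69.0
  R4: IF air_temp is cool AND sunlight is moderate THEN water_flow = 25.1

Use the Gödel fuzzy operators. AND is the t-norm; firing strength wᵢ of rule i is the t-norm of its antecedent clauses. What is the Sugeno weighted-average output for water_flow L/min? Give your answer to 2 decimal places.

51.97

R1 (z=83.2): cool=0.24, damp=0.48; AND[min(a, b)] → w = 0.24
R2 (z=32.0): cool=0.24 → w = 0.24
R3 (z=69.0): hot=0.93, moderate=0.65, wet=0.22; AND[min(a, b)] → w = 0.22
R4 (z=25.1): cool=0.24, moderate=0.65; AND[min(a, b)] → w = 0.24
Weighted average = (0.24·83.2 + 0.24·32.0 + 0.22·69.0 + 0.24·25.1) / (0.24 + 0.24 + 0.22 + 0.24)
  = 48.8520 / 0.9400 = 51.97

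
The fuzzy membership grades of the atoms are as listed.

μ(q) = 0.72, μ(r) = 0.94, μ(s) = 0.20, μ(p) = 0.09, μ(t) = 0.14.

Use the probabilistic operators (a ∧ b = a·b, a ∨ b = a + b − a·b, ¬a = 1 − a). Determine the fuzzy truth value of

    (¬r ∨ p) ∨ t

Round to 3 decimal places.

¬r = 1 − 0.9400 = 0.0600
¬r ∨ p = a + b − a·b on (0.0600, 0.0900) = 0.1446
(¬r ∨ p) ∨ t = a + b − a·b on (0.1446, 0.1400) = 0.2644

0.264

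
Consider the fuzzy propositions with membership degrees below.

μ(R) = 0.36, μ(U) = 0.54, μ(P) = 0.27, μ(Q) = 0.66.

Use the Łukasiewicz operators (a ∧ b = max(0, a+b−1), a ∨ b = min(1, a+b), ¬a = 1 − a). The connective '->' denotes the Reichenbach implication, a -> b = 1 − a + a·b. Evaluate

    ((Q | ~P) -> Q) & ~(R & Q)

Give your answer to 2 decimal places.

0.64

~P = 1 − 0.27 = 0.73
Q | ~P = min(1, a+b) on (0.66, 0.73) = 1.00
(Q | ~P) -> Q  [Reichenbach: 1 − a + a·b] with a=1.00, b=0.66 → 0.66
R & Q = max(0, a+b−1) on (0.36, 0.66) = 0.02
~(R & Q) = 1 − 0.02 = 0.98
((Q | ~P) -> Q) & ~(R & Q) = max(0, a+b−1) on (0.66, 0.98) = 0.64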